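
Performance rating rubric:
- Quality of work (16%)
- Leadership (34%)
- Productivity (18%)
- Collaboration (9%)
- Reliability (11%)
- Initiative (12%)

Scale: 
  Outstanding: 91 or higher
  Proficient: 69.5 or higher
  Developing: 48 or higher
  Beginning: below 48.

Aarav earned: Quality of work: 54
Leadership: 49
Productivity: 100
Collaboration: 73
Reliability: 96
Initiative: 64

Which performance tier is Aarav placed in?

Weighted total:
  Quality of work 54 × 0.16 = 8.64
  Leadership 49 × 0.34 = 16.66
  Productivity 100 × 0.18 = 18
  Collaboration 73 × 0.09 = 6.57
  Reliability 96 × 0.11 = 10.56
  Initiative 64 × 0.12 = 7.68
Sum = 68.11
68.11 is ≥ 48 and < 69.5 → Developing

Developing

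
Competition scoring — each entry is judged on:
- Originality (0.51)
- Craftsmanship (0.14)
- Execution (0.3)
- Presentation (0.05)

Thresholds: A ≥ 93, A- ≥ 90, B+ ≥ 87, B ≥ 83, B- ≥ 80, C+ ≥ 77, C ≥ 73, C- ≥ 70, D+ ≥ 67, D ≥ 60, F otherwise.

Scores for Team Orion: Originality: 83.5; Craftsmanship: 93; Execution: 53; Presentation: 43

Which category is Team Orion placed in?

Weighted total:
  Originality 83.5 × 0.51 = 42.585
  Craftsmanship 93 × 0.14 = 13.02
  Execution 53 × 0.3 = 15.9
  Presentation 43 × 0.05 = 2.15
Sum = 73.655
73.655 is ≥ 73 and < 77 → C

C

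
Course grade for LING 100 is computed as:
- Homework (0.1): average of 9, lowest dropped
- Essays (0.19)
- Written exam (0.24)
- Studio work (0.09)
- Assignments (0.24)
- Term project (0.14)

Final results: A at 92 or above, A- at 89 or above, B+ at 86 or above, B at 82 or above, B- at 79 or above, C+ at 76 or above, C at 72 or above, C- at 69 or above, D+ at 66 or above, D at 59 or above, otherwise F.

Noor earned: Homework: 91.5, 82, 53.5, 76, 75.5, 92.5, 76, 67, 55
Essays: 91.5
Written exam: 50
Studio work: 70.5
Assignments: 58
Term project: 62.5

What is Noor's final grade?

Homework: drop 53.5 → average of remaining 8 = 615.5/8 = 76.9375
Weighted total:
  Homework 76.9375 × 0.1 = 7.69375
  Essays 91.5 × 0.19 = 17.385
  Written exam 50 × 0.24 = 12
  Studio work 70.5 × 0.09 = 6.345
  Assignments 58 × 0.24 = 13.92
  Term project 62.5 × 0.14 = 8.75
Sum = 66.09375
66.09375 is ≥ 66 and < 69 → D+

D+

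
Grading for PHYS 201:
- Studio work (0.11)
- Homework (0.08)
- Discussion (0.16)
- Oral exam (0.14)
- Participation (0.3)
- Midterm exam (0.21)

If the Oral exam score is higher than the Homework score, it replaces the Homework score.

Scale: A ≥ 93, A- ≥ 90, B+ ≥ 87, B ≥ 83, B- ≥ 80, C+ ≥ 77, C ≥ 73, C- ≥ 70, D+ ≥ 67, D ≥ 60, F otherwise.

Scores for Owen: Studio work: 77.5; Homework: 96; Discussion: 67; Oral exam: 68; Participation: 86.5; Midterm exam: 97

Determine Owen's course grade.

Oral exam (68) ≤ Homework (96), so Homework stays at 96.
Weighted total:
  Studio work 77.5 × 0.11 = 8.525
  Homework 96 × 0.08 = 7.68
  Discussion 67 × 0.16 = 10.72
  Oral exam 68 × 0.14 = 9.52
  Participation 86.5 × 0.3 = 25.95
  Midterm exam 97 × 0.21 = 20.37
Sum = 82.765
82.765 is ≥ 80 and < 83 → B-

B-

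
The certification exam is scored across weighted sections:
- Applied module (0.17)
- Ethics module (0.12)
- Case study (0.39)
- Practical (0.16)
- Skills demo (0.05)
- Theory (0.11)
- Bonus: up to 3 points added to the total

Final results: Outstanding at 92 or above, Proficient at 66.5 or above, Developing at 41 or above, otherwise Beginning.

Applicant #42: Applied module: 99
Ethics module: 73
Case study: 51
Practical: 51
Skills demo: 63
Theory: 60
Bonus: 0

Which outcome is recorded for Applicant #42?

Weighted total:
  Applied module 99 × 0.17 = 16.83
  Ethics module 73 × 0.12 = 8.76
  Case study 51 × 0.39 = 19.89
  Practical 51 × 0.16 = 8.16
  Skills demo 63 × 0.05 = 3.15
  Theory 60 × 0.11 = 6.6
Sum = 63.39
Bonus: 63.39 + 0 = 63.39
63.39 is ≥ 41 and < 66.5 → Developing

Developing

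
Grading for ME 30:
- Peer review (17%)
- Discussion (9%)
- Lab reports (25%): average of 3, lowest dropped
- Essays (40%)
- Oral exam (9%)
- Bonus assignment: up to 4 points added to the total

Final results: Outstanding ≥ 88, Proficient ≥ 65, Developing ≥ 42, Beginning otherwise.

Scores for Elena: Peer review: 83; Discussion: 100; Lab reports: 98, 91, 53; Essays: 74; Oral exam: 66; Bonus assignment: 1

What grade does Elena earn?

Proficient

Lab reports: drop 53 → average of remaining 2 = 189/2 = 94.5
Weighted total:
  Peer review 83 × 0.17 = 14.11
  Discussion 100 × 0.09 = 9
  Lab reports 94.5 × 0.25 = 23.625
  Essays 74 × 0.4 = 29.6
  Oral exam 66 × 0.09 = 5.94
Sum = 82.275
Bonus assignment: 82.275 + 1 = 83.275
83.275 is ≥ 65 and < 88 → Proficient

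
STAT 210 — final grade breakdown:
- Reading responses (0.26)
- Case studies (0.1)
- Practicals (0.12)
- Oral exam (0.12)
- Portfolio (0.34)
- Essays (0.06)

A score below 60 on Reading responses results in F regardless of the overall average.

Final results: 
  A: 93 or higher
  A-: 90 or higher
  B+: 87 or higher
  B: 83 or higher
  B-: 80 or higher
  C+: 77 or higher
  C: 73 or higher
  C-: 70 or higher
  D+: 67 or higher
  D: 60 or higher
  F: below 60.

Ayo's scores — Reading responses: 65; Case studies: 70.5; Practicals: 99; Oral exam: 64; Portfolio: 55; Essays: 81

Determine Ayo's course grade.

D+

Reading responses score 65 ≥ 60: minimum met.
Weighted total:
  Reading responses 65 × 0.26 = 16.9
  Case studies 70.5 × 0.1 = 7.05
  Practicals 99 × 0.12 = 11.88
  Oral exam 64 × 0.12 = 7.68
  Portfolio 55 × 0.34 = 18.7
  Essays 81 × 0.06 = 4.86
Sum = 67.07
67.07 is ≥ 67 and < 70 → D+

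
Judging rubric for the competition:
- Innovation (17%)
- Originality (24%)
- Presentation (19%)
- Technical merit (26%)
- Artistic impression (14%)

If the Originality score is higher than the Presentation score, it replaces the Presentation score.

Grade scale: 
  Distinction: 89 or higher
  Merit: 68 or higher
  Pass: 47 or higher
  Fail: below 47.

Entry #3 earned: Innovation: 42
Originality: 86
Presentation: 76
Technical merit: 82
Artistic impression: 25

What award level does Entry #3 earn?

Originality (86) > Presentation (76), so Presentation counts as 86.
Weighted total:
  Innovation 42 × 0.17 = 7.14
  Originality 86 × 0.24 = 20.64
  Presentation 86 × 0.19 = 16.34
  Technical merit 82 × 0.26 = 21.32
  Artistic impression 25 × 0.14 = 3.5
Sum = 68.94
68.94 is ≥ 68 and < 89 → Merit

Merit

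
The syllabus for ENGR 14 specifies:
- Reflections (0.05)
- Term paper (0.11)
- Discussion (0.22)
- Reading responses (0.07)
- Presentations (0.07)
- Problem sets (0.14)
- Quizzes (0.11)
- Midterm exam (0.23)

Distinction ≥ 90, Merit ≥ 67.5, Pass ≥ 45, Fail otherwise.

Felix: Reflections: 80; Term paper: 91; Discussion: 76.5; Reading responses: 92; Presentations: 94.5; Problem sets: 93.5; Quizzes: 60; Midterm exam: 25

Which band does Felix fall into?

Weighted total:
  Reflections 80 × 0.05 = 4
  Term paper 91 × 0.11 = 10.01
  Discussion 76.5 × 0.22 = 16.83
  Reading responses 92 × 0.07 = 6.44
  Presentations 94.5 × 0.07 = 6.615
  Problem sets 93.5 × 0.14 = 13.09
  Quizzes 60 × 0.11 = 6.6
  Midterm exam 25 × 0.23 = 5.75
Sum = 69.335
69.335 is ≥ 67.5 and < 90 → Merit

Merit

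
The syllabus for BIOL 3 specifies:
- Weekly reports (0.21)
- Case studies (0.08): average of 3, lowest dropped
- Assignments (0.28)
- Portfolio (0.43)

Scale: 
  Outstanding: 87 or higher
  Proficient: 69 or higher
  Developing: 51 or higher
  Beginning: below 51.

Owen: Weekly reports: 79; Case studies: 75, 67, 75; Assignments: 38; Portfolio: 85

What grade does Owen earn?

Case studies: drop 67 → average of remaining 2 = 150/2 = 75
Weighted total:
  Weekly reports 79 × 0.21 = 16.59
  Case studies 75 × 0.08 = 6
  Assignments 38 × 0.28 = 10.64
  Portfolio 85 × 0.43 = 36.55
Sum = 69.78
69.78 is ≥ 69 and < 87 → Proficient

Proficient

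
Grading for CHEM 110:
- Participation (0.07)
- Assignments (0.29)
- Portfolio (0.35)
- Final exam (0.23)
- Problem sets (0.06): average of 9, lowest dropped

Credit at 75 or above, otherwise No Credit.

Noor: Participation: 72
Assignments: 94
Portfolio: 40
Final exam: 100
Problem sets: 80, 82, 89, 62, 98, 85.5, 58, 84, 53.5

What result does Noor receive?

No Credit

Problem sets: drop 53.5 → average of remaining 8 = 638.5/8 = 79.8125
Weighted total:
  Participation 72 × 0.07 = 5.04
  Assignments 94 × 0.29 = 27.26
  Portfolio 40 × 0.35 = 14
  Final exam 100 × 0.23 = 23
  Problem sets 79.8125 × 0.06 = 4.78875
Sum = 74.08875
74.08875 < 75 → No Credit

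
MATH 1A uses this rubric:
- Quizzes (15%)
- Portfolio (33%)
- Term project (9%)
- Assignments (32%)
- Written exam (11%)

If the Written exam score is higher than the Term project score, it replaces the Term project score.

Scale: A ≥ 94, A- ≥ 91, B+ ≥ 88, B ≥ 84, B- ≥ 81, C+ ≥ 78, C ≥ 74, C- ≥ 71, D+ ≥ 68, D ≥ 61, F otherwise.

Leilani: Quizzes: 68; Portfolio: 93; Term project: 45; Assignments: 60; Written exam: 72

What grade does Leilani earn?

C

Written exam (72) > Term project (45), so Term project counts as 72.
Weighted total:
  Quizzes 68 × 0.15 = 10.2
  Portfolio 93 × 0.33 = 30.69
  Term project 72 × 0.09 = 6.48
  Assignments 60 × 0.32 = 19.2
  Written exam 72 × 0.11 = 7.92
Sum = 74.49
74.49 is ≥ 74 and < 78 → C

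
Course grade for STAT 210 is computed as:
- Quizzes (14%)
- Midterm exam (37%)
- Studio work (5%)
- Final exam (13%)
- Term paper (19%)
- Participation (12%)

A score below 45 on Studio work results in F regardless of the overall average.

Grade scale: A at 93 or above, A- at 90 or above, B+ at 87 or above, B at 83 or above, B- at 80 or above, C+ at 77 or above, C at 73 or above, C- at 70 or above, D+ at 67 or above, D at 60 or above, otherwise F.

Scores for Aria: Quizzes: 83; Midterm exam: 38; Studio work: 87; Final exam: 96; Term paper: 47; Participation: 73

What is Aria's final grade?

Studio work score 87 ≥ 45: minimum met.
Weighted total:
  Quizzes 83 × 0.14 = 11.62
  Midterm exam 38 × 0.37 = 14.06
  Studio work 87 × 0.05 = 4.35
  Final exam 96 × 0.13 = 12.48
  Term paper 47 × 0.19 = 8.93
  Participation 73 × 0.12 = 8.76
Sum = 60.2
60.2 is ≥ 60 and < 67 → D

D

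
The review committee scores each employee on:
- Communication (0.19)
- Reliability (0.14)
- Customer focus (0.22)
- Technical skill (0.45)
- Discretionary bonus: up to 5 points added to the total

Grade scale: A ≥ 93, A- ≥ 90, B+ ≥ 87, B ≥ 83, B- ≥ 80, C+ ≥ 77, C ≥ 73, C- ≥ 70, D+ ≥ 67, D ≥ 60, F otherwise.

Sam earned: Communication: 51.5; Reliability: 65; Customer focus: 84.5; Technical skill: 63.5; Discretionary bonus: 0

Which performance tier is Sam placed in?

D

Weighted total:
  Communication 51.5 × 0.19 = 9.785
  Reliability 65 × 0.14 = 9.1
  Customer focus 84.5 × 0.22 = 18.59
  Technical skill 63.5 × 0.45 = 28.575
Sum = 66.05
Discretionary bonus: 66.05 + 0 = 66.05
66.05 is ≥ 60 and < 67 → D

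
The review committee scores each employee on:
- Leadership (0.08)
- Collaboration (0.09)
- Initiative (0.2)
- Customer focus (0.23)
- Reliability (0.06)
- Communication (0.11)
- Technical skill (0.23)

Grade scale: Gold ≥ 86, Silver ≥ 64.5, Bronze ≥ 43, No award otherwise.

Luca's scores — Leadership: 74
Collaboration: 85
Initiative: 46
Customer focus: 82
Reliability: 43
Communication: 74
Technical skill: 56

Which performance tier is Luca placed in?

Weighted total:
  Leadership 74 × 0.08 = 5.92
  Collaboration 85 × 0.09 = 7.65
  Initiative 46 × 0.2 = 9.2
  Customer focus 82 × 0.23 = 18.86
  Reliability 43 × 0.06 = 2.58
  Communication 74 × 0.11 = 8.14
  Technical skill 56 × 0.23 = 12.88
Sum = 65.23
65.23 is ≥ 64.5 and < 86 → Silver

Silver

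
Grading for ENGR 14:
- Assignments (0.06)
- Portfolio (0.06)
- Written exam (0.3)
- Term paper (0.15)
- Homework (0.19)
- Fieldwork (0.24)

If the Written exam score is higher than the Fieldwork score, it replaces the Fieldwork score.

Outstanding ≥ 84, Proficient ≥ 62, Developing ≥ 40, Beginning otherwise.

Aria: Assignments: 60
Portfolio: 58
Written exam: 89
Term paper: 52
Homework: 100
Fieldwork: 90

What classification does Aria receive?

Written exam (89) ≤ Fieldwork (90), so Fieldwork stays at 90.
Weighted total:
  Assignments 60 × 0.06 = 3.6
  Portfolio 58 × 0.06 = 3.48
  Written exam 89 × 0.3 = 26.7
  Term paper 52 × 0.15 = 7.8
  Homework 100 × 0.19 = 19
  Fieldwork 90 × 0.24 = 21.6
Sum = 82.18
82.18 is ≥ 62 and < 84 → Proficient

Proficient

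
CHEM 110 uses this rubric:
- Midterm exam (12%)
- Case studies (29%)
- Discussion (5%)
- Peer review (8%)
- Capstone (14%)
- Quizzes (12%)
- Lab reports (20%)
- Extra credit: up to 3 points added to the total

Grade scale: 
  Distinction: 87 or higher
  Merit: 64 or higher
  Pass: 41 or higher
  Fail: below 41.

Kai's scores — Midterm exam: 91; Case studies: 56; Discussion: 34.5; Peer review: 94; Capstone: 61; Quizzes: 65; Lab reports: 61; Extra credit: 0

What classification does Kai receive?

Weighted total:
  Midterm exam 91 × 0.12 = 10.92
  Case studies 56 × 0.29 = 16.24
  Discussion 34.5 × 0.05 = 1.725
  Peer review 94 × 0.08 = 7.52
  Capstone 61 × 0.14 = 8.54
  Quizzes 65 × 0.12 = 7.8
  Lab reports 61 × 0.2 = 12.2
Sum = 64.945
Extra credit: 64.945 + 0 = 64.945
64.945 is ≥ 64 and < 87 → Merit

Merit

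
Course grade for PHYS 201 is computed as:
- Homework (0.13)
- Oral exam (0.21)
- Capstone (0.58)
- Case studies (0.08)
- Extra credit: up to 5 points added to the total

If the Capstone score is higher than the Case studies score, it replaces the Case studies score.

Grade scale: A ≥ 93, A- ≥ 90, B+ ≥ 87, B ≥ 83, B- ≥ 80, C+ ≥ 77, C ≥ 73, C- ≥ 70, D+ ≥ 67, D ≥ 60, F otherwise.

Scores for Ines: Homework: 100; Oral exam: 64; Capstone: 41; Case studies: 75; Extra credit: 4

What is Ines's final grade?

Capstone (41) ≤ Case studies (75), so Case studies stays at 75.
Weighted total:
  Homework 100 × 0.13 = 13
  Oral exam 64 × 0.21 = 13.44
  Capstone 41 × 0.58 = 23.78
  Case studies 75 × 0.08 = 6
Sum = 56.22
Extra credit: 56.22 + 4 = 60.22
60.22 is ≥ 60 and < 67 → D

D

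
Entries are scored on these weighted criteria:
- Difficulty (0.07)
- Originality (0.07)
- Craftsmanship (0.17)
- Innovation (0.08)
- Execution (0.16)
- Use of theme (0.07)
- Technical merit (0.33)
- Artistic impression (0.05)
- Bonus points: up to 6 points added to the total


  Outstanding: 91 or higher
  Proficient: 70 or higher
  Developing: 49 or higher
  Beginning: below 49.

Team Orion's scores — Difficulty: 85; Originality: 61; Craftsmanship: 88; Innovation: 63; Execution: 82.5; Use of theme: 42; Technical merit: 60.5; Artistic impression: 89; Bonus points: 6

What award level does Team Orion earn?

Weighted total:
  Difficulty 85 × 0.07 = 5.95
  Originality 61 × 0.07 = 4.27
  Craftsmanship 88 × 0.17 = 14.96
  Innovation 63 × 0.08 = 5.04
  Execution 82.5 × 0.16 = 13.2
  Use of theme 42 × 0.07 = 2.94
  Technical merit 60.5 × 0.33 = 19.965
  Artistic impression 89 × 0.05 = 4.45
Sum = 70.775
Bonus points: 70.775 + 6 = 76.775
76.775 is ≥ 70 and < 91 → Proficient

Proficient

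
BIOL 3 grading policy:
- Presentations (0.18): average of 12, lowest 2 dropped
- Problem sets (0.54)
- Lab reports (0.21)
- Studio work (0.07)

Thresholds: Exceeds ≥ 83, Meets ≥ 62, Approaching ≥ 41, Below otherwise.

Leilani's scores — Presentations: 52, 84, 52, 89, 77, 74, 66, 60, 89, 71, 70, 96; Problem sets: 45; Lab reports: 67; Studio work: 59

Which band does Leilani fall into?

Presentations: drop 52, 52 → average of remaining 10 = 776/10 = 77.6
Weighted total:
  Presentations 77.6 × 0.18 = 13.968
  Problem sets 45 × 0.54 = 24.3
  Lab reports 67 × 0.21 = 14.07
  Studio work 59 × 0.07 = 4.13
Sum = 56.468
56.468 is ≥ 41 and < 62 → Approaching

Approaching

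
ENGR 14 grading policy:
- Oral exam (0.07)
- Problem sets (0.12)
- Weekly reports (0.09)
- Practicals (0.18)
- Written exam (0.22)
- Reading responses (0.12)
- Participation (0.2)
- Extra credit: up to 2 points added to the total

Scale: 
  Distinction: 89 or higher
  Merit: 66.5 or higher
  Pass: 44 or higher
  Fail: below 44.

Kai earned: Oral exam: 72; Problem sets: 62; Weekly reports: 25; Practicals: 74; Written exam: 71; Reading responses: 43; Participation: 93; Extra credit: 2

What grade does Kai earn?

Merit

Weighted total:
  Oral exam 72 × 0.07 = 5.04
  Problem sets 62 × 0.12 = 7.44
  Weekly reports 25 × 0.09 = 2.25
  Practicals 74 × 0.18 = 13.32
  Written exam 71 × 0.22 = 15.62
  Reading responses 43 × 0.12 = 5.16
  Participation 93 × 0.2 = 18.6
Sum = 67.43
Extra credit: 67.43 + 2 = 69.43
69.43 is ≥ 66.5 and < 89 → Merit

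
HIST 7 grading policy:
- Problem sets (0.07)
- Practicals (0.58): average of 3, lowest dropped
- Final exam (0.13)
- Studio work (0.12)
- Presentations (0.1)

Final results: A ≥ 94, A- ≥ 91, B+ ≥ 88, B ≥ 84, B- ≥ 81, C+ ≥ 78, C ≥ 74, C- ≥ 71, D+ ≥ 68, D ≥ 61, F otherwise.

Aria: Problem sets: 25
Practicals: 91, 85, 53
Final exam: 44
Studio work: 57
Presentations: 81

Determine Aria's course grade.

C-

Practicals: drop 53 → average of remaining 2 = 176/2 = 88
Weighted total:
  Problem sets 25 × 0.07 = 1.75
  Practicals 88 × 0.58 = 51.04
  Final exam 44 × 0.13 = 5.72
  Studio work 57 × 0.12 = 6.84
  Presentations 81 × 0.1 = 8.1
Sum = 73.45
73.45 is ≥ 71 and < 74 → C-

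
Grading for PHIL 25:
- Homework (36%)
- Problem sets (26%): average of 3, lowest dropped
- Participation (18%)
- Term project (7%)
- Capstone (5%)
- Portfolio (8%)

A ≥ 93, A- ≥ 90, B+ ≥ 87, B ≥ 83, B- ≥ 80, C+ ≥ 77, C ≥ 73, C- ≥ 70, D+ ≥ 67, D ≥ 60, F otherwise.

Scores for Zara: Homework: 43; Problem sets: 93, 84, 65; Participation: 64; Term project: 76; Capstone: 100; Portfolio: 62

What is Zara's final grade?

D

Problem sets: drop 65 → average of remaining 2 = 177/2 = 88.5
Weighted total:
  Homework 43 × 0.36 = 15.48
  Problem sets 88.5 × 0.26 = 23.01
  Participation 64 × 0.18 = 11.52
  Term project 76 × 0.07 = 5.32
  Capstone 100 × 0.05 = 5
  Portfolio 62 × 0.08 = 4.96
Sum = 65.29
65.29 is ≥ 60 and < 67 → D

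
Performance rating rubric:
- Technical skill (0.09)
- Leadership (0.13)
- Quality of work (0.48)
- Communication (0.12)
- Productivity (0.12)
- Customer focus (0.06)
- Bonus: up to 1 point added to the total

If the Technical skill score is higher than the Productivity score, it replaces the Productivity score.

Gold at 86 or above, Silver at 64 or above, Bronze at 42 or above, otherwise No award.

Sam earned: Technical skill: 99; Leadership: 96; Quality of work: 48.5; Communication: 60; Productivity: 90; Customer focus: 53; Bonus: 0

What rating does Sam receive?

Technical skill (99) > Productivity (90), so Productivity counts as 99.
Weighted total:
  Technical skill 99 × 0.09 = 8.91
  Leadership 96 × 0.13 = 12.48
  Quality of work 48.5 × 0.48 = 23.28
  Communication 60 × 0.12 = 7.2
  Productivity 99 × 0.12 = 11.88
  Customer focus 53 × 0.06 = 3.18
Sum = 66.93
Bonus: 66.93 + 0 = 66.93
66.93 is ≥ 64 and < 86 → Silver

Silver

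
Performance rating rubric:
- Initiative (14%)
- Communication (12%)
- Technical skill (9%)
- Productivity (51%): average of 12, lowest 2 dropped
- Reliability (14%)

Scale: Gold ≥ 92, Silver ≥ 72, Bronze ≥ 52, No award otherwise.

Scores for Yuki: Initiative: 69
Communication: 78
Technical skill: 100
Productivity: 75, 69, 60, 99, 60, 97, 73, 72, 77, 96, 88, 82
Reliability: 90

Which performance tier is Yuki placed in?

Silver

Productivity: drop 60, 60 → average of remaining 10 = 828/10 = 82.8
Weighted total:
  Initiative 69 × 0.14 = 9.66
  Communication 78 × 0.12 = 9.36
  Technical skill 100 × 0.09 = 9
  Productivity 82.8 × 0.51 = 42.228
  Reliability 90 × 0.14 = 12.6
Sum = 82.848
82.848 is ≥ 72 and < 92 → Silver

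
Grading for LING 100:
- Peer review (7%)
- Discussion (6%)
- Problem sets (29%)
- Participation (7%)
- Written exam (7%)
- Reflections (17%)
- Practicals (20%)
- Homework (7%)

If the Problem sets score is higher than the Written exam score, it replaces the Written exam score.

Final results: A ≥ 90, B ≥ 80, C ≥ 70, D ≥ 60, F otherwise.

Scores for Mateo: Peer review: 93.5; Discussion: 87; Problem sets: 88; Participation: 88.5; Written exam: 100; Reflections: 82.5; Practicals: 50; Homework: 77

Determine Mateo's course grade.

C

Problem sets (88) ≤ Written exam (100), so Written exam stays at 100.
Weighted total:
  Peer review 93.5 × 0.07 = 6.545
  Discussion 87 × 0.06 = 5.22
  Problem sets 88 × 0.29 = 25.52
  Participation 88.5 × 0.07 = 6.195
  Written exam 100 × 0.07 = 7
  Reflections 82.5 × 0.17 = 14.025
  Practicals 50 × 0.2 = 10
  Homework 77 × 0.07 = 5.39
Sum = 79.895
79.895 is ≥ 70 and < 80 → C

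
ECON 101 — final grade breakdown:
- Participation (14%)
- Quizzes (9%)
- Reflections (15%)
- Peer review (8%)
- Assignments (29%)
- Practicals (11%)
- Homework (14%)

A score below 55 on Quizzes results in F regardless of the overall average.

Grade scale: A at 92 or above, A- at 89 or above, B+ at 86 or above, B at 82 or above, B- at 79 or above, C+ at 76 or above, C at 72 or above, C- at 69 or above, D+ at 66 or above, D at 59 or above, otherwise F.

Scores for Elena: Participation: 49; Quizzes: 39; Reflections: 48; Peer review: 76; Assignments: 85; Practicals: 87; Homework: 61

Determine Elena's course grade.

F

Quizzes score 39 < 55: minimum not met.
Weighted total:
  Participation 49 × 0.14 = 6.86
  Quizzes 39 × 0.09 = 3.51
  Reflections 48 × 0.15 = 7.2
  Peer review 76 × 0.08 = 6.08
  Assignments 85 × 0.29 = 24.65
  Practicals 87 × 0.11 = 9.57
  Homework 61 × 0.14 = 8.54
Sum = 66.41
Because the Quizzes minimum was not met, the result is F.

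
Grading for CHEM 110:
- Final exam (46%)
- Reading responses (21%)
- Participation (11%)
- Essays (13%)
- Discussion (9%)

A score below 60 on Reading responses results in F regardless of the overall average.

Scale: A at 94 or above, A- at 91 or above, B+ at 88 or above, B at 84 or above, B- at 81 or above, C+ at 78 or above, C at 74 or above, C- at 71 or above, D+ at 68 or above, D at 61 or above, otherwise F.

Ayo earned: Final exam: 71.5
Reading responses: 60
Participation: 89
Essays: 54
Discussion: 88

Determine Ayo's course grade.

D+

Reading responses score 60 ≥ 60: minimum met.
Weighted total:
  Final exam 71.5 × 0.46 = 32.89
  Reading responses 60 × 0.21 = 12.6
  Participation 89 × 0.11 = 9.79
  Essays 54 × 0.13 = 7.02
  Discussion 88 × 0.09 = 7.92
Sum = 70.22
70.22 is ≥ 68 and < 71 → D+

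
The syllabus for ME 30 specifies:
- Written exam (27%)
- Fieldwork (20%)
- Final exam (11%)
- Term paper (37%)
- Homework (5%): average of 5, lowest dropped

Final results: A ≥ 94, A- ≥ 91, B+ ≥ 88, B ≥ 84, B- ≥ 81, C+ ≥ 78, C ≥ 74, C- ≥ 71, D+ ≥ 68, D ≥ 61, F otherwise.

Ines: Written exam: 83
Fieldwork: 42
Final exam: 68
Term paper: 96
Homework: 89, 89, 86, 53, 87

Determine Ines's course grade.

C+

Homework: drop 53 → average of remaining 4 = 351/4 = 87.75
Weighted total:
  Written exam 83 × 0.27 = 22.41
  Fieldwork 42 × 0.2 = 8.4
  Final exam 68 × 0.11 = 7.48
  Term paper 96 × 0.37 = 35.52
  Homework 87.75 × 0.05 = 4.3875
Sum = 78.1975
78.1975 is ≥ 78 and < 81 → C+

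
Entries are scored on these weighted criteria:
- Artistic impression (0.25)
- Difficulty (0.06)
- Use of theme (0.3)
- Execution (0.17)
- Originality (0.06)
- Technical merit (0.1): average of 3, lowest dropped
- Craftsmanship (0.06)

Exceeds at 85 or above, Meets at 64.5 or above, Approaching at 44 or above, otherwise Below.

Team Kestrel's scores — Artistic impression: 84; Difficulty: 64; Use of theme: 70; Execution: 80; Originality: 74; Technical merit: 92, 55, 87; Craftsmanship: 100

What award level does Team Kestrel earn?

Meets

Technical merit: drop 55 → average of remaining 2 = 179/2 = 89.5
Weighted total:
  Artistic impression 84 × 0.25 = 21
  Difficulty 64 × 0.06 = 3.84
  Use of theme 70 × 0.3 = 21
  Execution 80 × 0.17 = 13.6
  Originality 74 × 0.06 = 4.44
  Technical merit 89.5 × 0.1 = 8.95
  Craftsmanship 100 × 0.06 = 6
Sum = 78.83
78.83 is ≥ 64.5 and < 85 → Meets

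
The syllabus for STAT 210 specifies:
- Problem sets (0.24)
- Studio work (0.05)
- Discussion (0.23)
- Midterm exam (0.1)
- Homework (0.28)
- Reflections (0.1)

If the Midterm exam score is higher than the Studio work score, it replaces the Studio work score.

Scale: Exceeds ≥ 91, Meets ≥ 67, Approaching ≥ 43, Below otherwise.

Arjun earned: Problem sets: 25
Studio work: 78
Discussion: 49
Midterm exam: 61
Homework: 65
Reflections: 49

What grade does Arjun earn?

Midterm exam (61) ≤ Studio work (78), so Studio work stays at 78.
Weighted total:
  Problem sets 25 × 0.24 = 6
  Studio work 78 × 0.05 = 3.9
  Discussion 49 × 0.23 = 11.27
  Midterm exam 61 × 0.1 = 6.1
  Homework 65 × 0.28 = 18.2
  Reflections 49 × 0.1 = 4.9
Sum = 50.37
50.37 is ≥ 43 and < 67 → Approaching

Approaching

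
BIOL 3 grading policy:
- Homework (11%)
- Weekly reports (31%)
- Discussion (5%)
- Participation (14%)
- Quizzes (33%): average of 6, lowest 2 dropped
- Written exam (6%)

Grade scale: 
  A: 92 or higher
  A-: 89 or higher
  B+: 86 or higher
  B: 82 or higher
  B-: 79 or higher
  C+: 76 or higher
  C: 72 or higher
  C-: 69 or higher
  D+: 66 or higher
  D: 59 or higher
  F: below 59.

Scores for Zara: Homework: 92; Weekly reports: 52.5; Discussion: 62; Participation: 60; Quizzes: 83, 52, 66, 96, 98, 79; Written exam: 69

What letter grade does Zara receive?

Quizzes: drop 52, 66 → average of remaining 4 = 356/4 = 89
Weighted total:
  Homework 92 × 0.11 = 10.12
  Weekly reports 52.5 × 0.31 = 16.275
  Discussion 62 × 0.05 = 3.1
  Participation 60 × 0.14 = 8.4
  Quizzes 89 × 0.33 = 29.37
  Written exam 69 × 0.06 = 4.14
Sum = 71.405
71.405 is ≥ 69 and < 72 → C-

C-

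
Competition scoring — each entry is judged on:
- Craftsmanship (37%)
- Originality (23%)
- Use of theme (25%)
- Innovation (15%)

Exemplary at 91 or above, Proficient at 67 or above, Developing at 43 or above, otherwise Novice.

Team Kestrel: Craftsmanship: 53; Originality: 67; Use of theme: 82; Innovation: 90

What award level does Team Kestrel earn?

Weighted total:
  Craftsmanship 53 × 0.37 = 19.61
  Originality 67 × 0.23 = 15.41
  Use of theme 82 × 0.25 = 20.5
  Innovation 90 × 0.15 = 13.5
Sum = 69.02
69.02 is ≥ 67 and < 91 → Proficient

Proficient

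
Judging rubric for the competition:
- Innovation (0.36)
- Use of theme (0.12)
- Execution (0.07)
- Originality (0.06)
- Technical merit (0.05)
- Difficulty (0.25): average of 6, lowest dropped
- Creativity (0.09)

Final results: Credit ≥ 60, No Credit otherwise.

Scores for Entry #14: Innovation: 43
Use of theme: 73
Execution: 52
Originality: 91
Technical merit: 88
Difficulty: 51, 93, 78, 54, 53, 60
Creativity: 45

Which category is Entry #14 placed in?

Difficulty: drop 51 → average of remaining 5 = 338/5 = 67.6
Weighted total:
  Innovation 43 × 0.36 = 15.48
  Use of theme 73 × 0.12 = 8.76
  Execution 52 × 0.07 = 3.64
  Originality 91 × 0.06 = 5.46
  Technical merit 88 × 0.05 = 4.4
  Difficulty 67.6 × 0.25 = 16.9
  Creativity 45 × 0.09 = 4.05
Sum = 58.69
58.69 < 60 → No Credit

No Credit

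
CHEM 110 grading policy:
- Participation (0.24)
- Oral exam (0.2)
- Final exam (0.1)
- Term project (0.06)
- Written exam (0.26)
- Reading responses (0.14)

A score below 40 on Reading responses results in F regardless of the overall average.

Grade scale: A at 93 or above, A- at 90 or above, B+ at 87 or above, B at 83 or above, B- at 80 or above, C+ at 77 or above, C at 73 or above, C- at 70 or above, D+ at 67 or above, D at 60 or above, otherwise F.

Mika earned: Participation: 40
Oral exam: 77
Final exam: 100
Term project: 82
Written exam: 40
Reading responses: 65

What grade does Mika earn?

Reading responses score 65 ≥ 40: minimum met.
Weighted total:
  Participation 40 × 0.24 = 9.6
  Oral exam 77 × 0.2 = 15.4
  Final exam 100 × 0.1 = 10
  Term project 82 × 0.06 = 4.92
  Written exam 40 × 0.26 = 10.4
  Reading responses 65 × 0.14 = 9.1
Sum = 59.42
59.42 < 60 → F

F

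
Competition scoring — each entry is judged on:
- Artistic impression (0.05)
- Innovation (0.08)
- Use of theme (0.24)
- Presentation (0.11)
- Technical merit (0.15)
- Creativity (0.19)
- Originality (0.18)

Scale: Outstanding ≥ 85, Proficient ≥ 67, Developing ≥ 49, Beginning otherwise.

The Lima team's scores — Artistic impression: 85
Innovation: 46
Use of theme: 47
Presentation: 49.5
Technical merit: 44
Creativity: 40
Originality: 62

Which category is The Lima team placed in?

Weighted total:
  Artistic impression 85 × 0.05 = 4.25
  Innovation 46 × 0.08 = 3.68
  Use of theme 47 × 0.24 = 11.28
  Presentation 49.5 × 0.11 = 5.445
  Technical merit 44 × 0.15 = 6.6
  Creativity 40 × 0.19 = 7.6
  Originality 62 × 0.18 = 11.16
Sum = 50.015
50.015 is ≥ 49 and < 67 → Developing

Developing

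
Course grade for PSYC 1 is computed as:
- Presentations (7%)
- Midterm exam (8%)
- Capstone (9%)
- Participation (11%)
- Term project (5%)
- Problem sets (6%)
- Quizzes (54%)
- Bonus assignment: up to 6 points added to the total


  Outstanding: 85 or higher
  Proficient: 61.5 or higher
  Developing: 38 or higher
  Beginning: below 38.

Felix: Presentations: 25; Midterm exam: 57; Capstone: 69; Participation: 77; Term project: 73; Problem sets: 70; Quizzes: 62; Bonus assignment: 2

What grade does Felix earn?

Proficient

Weighted total:
  Presentations 25 × 0.07 = 1.75
  Midterm exam 57 × 0.08 = 4.56
  Capstone 69 × 0.09 = 6.21
  Participation 77 × 0.11 = 8.47
  Term project 73 × 0.05 = 3.65
  Problem sets 70 × 0.06 = 4.2
  Quizzes 62 × 0.54 = 33.48
Sum = 62.32
Bonus assignment: 62.32 + 2 = 64.32
64.32 is ≥ 61.5 and < 85 → Proficient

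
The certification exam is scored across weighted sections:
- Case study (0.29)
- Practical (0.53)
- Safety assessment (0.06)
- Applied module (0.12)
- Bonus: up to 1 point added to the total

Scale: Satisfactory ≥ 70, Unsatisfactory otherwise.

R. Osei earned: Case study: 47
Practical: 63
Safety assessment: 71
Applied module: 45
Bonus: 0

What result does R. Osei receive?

Weighted total:
  Case study 47 × 0.29 = 13.63
  Practical 63 × 0.53 = 33.39
  Safety assessment 71 × 0.06 = 4.26
  Applied module 45 × 0.12 = 5.4
Sum = 56.68
Bonus: 56.68 + 0 = 56.68
56.68 < 70 → Unsatisfactory

Unsatisfactory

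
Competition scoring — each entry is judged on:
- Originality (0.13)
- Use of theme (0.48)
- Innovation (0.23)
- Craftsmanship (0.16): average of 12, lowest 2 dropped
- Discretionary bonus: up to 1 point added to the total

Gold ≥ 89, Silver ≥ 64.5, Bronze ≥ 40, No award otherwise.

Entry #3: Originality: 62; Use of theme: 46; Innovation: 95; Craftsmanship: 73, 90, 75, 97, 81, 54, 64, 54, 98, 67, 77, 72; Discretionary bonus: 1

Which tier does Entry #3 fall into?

Craftsmanship: drop 54, 54 → average of remaining 10 = 794/10 = 79.4
Weighted total:
  Originality 62 × 0.13 = 8.06
  Use of theme 46 × 0.48 = 22.08
  Innovation 95 × 0.23 = 21.85
  Craftsmanship 79.4 × 0.16 = 12.704
Sum = 64.694
Discretionary bonus: 64.694 + 1 = 65.694
65.694 is ≥ 64.5 and < 89 → Silver

Silver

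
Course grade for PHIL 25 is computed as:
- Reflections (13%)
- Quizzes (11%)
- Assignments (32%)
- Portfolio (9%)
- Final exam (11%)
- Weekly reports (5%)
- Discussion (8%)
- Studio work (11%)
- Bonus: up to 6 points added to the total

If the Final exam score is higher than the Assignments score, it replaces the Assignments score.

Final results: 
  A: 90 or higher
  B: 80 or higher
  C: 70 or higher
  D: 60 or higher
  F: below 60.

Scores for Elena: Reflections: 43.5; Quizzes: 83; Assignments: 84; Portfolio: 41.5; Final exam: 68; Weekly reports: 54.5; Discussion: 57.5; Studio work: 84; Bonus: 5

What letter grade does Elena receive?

Final exam (68) ≤ Assignments (84), so Assignments stays at 84.
Weighted total:
  Reflections 43.5 × 0.13 = 5.655
  Quizzes 83 × 0.11 = 9.13
  Assignments 84 × 0.32 = 26.88
  Portfolio 41.5 × 0.09 = 3.735
  Final exam 68 × 0.11 = 7.48
  Weekly reports 54.5 × 0.05 = 2.725
  Discussion 57.5 × 0.08 = 4.6
  Studio work 84 × 0.11 = 9.24
Sum = 69.445
Bonus: 69.445 + 5 = 74.445
74.445 is ≥ 70 and < 80 → C

C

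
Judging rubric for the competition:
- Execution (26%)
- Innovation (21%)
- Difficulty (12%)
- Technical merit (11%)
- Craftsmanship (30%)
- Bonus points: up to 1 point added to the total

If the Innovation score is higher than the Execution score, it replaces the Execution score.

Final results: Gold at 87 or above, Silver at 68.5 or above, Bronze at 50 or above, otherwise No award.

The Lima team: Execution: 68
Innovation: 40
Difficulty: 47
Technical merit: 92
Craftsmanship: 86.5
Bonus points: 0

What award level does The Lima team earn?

Bronze

Innovation (40) ≤ Execution (68), so Execution stays at 68.
Weighted total:
  Execution 68 × 0.26 = 17.68
  Innovation 40 × 0.21 = 8.4
  Difficulty 47 × 0.12 = 5.64
  Technical merit 92 × 0.11 = 10.12
  Craftsmanship 86.5 × 0.3 = 25.95
Sum = 67.79
Bonus points: 67.79 + 0 = 67.79
67.79 is ≥ 50 and < 68.5 → Bronze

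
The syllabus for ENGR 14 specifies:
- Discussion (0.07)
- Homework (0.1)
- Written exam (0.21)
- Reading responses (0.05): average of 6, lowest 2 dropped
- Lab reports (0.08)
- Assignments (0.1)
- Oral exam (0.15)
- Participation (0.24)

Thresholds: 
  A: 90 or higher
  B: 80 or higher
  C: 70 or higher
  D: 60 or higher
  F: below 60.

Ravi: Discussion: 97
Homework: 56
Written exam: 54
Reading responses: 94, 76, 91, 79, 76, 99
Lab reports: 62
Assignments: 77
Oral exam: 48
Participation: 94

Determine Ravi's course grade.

C

Reading responses: drop 76, 76 → average of remaining 4 = 363/4 = 90.75
Weighted total:
  Discussion 97 × 0.07 = 6.79
  Homework 56 × 0.1 = 5.6
  Written exam 54 × 0.21 = 11.34
  Reading responses 90.75 × 0.05 = 4.5375
  Lab reports 62 × 0.08 = 4.96
  Assignments 77 × 0.1 = 7.7
  Oral exam 48 × 0.15 = 7.2
  Participation 94 × 0.24 = 22.56
Sum = 70.6875
70.6875 is ≥ 70 and < 80 → C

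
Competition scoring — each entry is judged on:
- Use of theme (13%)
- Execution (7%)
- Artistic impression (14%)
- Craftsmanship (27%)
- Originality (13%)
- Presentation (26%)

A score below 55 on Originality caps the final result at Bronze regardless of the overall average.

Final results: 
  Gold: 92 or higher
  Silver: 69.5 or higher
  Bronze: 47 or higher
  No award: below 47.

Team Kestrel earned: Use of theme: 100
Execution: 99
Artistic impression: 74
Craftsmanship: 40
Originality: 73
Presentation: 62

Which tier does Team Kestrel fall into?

Bronze

Originality score 73 ≥ 55: minimum met.
Weighted total:
  Use of theme 100 × 0.13 = 13
  Execution 99 × 0.07 = 6.93
  Artistic impression 74 × 0.14 = 10.36
  Craftsmanship 40 × 0.27 = 10.8
  Originality 73 × 0.13 = 9.49
  Presentation 62 × 0.26 = 16.12
Sum = 66.7
66.7 is ≥ 47 and < 69.5 → Bronze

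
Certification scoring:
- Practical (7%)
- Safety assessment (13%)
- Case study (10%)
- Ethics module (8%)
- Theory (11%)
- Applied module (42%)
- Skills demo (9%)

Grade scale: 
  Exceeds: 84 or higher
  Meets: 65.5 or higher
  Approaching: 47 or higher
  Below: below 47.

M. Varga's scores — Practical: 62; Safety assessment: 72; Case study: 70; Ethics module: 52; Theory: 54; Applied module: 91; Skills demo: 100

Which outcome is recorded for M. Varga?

Meets

Weighted total:
  Practical 62 × 0.07 = 4.34
  Safety assessment 72 × 0.13 = 9.36
  Case study 70 × 0.1 = 7
  Ethics module 52 × 0.08 = 4.16
  Theory 54 × 0.11 = 5.94
  Applied module 91 × 0.42 = 38.22
  Skills demo 100 × 0.09 = 9
Sum = 78.02
78.02 is ≥ 65.5 and < 84 → Meets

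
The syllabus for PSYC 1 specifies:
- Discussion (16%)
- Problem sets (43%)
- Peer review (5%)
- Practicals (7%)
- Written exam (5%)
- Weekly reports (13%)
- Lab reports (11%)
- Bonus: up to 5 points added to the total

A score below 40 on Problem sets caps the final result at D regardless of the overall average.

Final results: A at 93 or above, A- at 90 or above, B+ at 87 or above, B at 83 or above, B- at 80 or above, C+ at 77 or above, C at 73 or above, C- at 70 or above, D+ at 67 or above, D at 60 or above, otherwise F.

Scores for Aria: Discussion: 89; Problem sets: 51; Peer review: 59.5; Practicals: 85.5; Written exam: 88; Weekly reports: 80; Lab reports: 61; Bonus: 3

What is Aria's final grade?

Problem sets score 51 ≥ 40: minimum met.
Weighted total:
  Discussion 89 × 0.16 = 14.24
  Problem sets 51 × 0.43 = 21.93
  Peer review 59.5 × 0.05 = 2.975
  Practicals 85.5 × 0.07 = 5.985
  Written exam 88 × 0.05 = 4.4
  Weekly reports 80 × 0.13 = 10.4
  Lab reports 61 × 0.11 = 6.71
Sum = 66.64
Bonus: 66.64 + 3 = 69.64
69.64 is ≥ 67 and < 70 → D+

D+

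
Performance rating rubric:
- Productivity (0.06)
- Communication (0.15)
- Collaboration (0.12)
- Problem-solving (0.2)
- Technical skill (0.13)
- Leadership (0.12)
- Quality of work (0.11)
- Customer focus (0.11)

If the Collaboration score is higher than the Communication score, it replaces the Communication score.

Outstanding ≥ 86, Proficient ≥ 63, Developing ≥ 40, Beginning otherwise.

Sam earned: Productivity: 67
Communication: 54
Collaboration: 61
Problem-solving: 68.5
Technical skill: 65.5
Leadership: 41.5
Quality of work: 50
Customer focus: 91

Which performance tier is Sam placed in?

Proficient

Collaboration (61) > Communication (54), so Communication counts as 61.
Weighted total:
  Productivity 67 × 0.06 = 4.02
  Communication 61 × 0.15 = 9.15
  Collaboration 61 × 0.12 = 7.32
  Problem-solving 68.5 × 0.2 = 13.7
  Technical skill 65.5 × 0.13 = 8.515
  Leadership 41.5 × 0.12 = 4.98
  Quality of work 50 × 0.11 = 5.5
  Customer focus 91 × 0.11 = 10.01
Sum = 63.195
63.195 is ≥ 63 and < 86 → Proficient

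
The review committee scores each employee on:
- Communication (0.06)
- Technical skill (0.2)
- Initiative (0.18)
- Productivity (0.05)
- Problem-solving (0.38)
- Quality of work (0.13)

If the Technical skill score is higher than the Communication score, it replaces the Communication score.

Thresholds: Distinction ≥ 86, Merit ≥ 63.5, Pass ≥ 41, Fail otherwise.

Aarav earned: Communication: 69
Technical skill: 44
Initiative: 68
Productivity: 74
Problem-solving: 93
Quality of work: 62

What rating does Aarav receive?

Technical skill (44) ≤ Communication (69), so Communication stays at 69.
Weighted total:
  Communication 69 × 0.06 = 4.14
  Technical skill 44 × 0.2 = 8.8
  Initiative 68 × 0.18 = 12.24
  Productivity 74 × 0.05 = 3.7
  Problem-solving 93 × 0.38 = 35.34
  Quality of work 62 × 0.13 = 8.06
Sum = 72.28
72.28 is ≥ 63.5 and < 86 → Merit

Merit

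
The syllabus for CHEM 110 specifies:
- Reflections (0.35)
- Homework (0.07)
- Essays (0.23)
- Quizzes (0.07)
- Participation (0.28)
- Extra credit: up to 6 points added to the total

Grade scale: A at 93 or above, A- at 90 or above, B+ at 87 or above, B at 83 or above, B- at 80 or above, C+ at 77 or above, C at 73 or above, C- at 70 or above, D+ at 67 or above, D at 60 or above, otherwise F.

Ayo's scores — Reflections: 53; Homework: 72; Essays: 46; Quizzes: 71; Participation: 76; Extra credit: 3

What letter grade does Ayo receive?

D

Weighted total:
  Reflections 53 × 0.35 = 18.55
  Homework 72 × 0.07 = 5.04
  Essays 46 × 0.23 = 10.58
  Quizzes 71 × 0.07 = 4.97
  Participation 76 × 0.28 = 21.28
Sum = 60.42
Extra credit: 60.42 + 3 = 63.42
63.42 is ≥ 60 and < 67 → D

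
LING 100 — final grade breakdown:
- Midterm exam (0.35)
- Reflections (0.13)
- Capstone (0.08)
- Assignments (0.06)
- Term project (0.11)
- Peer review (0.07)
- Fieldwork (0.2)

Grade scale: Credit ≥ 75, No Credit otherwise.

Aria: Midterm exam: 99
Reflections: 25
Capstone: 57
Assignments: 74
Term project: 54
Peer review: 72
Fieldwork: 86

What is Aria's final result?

Credit

Weighted total:
  Midterm exam 99 × 0.35 = 34.65
  Reflections 25 × 0.13 = 3.25
  Capstone 57 × 0.08 = 4.56
  Assignments 74 × 0.06 = 4.44
  Term project 54 × 0.11 = 5.94
  Peer review 72 × 0.07 = 5.04
  Fieldwork 86 × 0.2 = 17.2
Sum = 75.08
75.08 ≥ 75 → Credit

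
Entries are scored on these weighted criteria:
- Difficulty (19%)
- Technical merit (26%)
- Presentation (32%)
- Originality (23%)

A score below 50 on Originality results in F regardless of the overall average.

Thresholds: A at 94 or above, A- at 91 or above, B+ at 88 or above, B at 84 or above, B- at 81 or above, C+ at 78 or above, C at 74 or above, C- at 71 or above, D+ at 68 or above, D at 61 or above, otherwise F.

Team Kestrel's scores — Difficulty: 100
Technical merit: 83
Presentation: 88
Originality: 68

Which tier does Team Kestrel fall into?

B

Originality score 68 ≥ 50: minimum met.
Weighted total:
  Difficulty 100 × 0.19 = 19
  Technical merit 83 × 0.26 = 21.58
  Presentation 88 × 0.32 = 28.16
  Originality 68 × 0.23 = 15.64
Sum = 84.38
84.38 is ≥ 84 and < 88 → B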